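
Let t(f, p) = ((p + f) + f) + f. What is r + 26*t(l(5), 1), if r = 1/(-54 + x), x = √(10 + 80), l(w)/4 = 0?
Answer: 4079/157 - √10/942 ≈ 25.978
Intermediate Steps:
l(w) = 0 (l(w) = 4*0 = 0)
x = 3*√10 (x = √90 = 3*√10 ≈ 9.4868)
t(f, p) = p + 3*f (t(f, p) = ((f + p) + f) + f = (p + 2*f) + f = p + 3*f)
r = 1/(-54 + 3*√10) ≈ -0.022465
r + 26*t(l(5), 1) = (-3/157 - √10/942) + 26*(1 + 3*0) = (-3/157 - √10/942) + 26*(1 + 0) = (-3/157 - √10/942) + 26*1 = (-3/157 - √10/942) + 26 = 4079/157 - √10/942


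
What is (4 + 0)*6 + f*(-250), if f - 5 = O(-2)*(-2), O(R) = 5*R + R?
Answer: -7226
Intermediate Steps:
O(R) = 6*R
f = 29 (f = 5 + (6*(-2))*(-2) = 5 - 12*(-2) = 5 + 24 = 29)
(4 + 0)*6 + f*(-250) = (4 + 0)*6 + 29*(-250) = 4*6 - 7250 = 24 - 7250 = -7226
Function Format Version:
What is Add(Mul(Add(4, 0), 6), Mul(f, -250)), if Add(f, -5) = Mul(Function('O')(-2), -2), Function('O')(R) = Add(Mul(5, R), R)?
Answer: -7226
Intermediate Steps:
Function('O')(R) = Mul(6, R)
f = 29 (f = Add(5, Mul(Mul(6, -2), -2)) = Add(5, Mul(-12, -2)) = Add(5, 24) = 29)
Add(Mul(Add(4, 0), 6), Mul(f, -250)) = Add(Mul(Add(4, 0), 6), Mul(29, -250)) = Add(Mul(4, 6), -7250) = Add(24, -7250) = -7226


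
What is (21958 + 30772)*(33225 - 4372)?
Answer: 1521418690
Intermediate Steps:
(21958 + 30772)*(33225 - 4372) = 52730*28853 = 1521418690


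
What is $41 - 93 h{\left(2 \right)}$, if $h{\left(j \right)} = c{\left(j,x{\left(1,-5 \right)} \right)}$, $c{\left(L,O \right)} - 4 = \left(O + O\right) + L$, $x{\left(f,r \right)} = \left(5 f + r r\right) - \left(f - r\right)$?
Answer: $-4981$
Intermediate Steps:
$x{\left(f,r \right)} = r + r^{2} + 4 f$ ($x{\left(f,r \right)} = \left(5 f + r^{2}\right) - \left(f - r\right) = \left(r^{2} + 5 f\right) - \left(f - r\right) = r + r^{2} + 4 f$)
$c{\left(L,O \right)} = 4 + L + 2 O$ ($c{\left(L,O \right)} = 4 + \left(\left(O + O\right) + L\right) = 4 + \left(2 O + L\right) = 4 + \left(L + 2 O\right) = 4 + L + 2 O$)
$h{\left(j \right)} = 52 + j$ ($h{\left(j \right)} = 4 + j + 2 \left(-5 + \left(-5\right)^{2} + 4 \cdot 1\right) = 4 + j + 2 \left(-5 + 25 + 4\right) = 4 + j + 2 \cdot 24 = 4 + j + 48 = 52 + j$)
$41 - 93 h{\left(2 \right)} = 41 - 93 \left(52 + 2\right) = 41 - 5022 = -4981$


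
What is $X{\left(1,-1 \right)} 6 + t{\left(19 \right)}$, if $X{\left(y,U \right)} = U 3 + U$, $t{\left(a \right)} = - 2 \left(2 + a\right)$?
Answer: $-66$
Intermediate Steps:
$t{\left(a \right)} = -4 - 2 a$
$X{\left(y,U \right)} = 4 U$ ($X{\left(y,U \right)} = 3 U + U = 4 U$)
$X{\left(1,-1 \right)} 6 + t{\left(19 \right)} = 4 \left(-1\right) 6 - 42 = \left(-4\right) 6 - 42 = -24 - 42 = -66$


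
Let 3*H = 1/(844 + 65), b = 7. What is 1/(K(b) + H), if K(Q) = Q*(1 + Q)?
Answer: 2727/152713 ≈ 0.017857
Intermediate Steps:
H = 1/2727 (H = 1/(3*(844 + 65)) = (1/3)/909 = (1/3)*(1/909) = 1/2727 ≈ 0.00036670)
1/(K(b) + H) = 1/(7*(1 + 7) + 1/2727) = 1/(7*8 + 1/2727) = 1/(56 + 1/2727) = 1/(152713/2727) = 2727/152713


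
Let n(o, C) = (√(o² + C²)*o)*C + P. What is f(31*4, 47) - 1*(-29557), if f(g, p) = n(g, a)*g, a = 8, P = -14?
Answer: 27821 + 492032*√965 ≈ 1.5313e+7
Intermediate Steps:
n(o, C) = -14 + C*o*√(C² + o²) (n(o, C) = (√(o² + C²)*o)*C - 14 = (√(C² + o²)*o)*C - 14 = (o*√(C² + o²))*C - 14 = C*o*√(C² + o²) - 14 = -14 + C*o*√(C² + o²))
f(g, p) = g*(-14 + 8*g*√(64 + g²)) (f(g, p) = (-14 + 8*g*√(8² + g²))*g = (-14 + 8*g*√(64 + g²))*g = g*(-14 + 8*g*√(64 + g²)))
f(31*4, 47) - 1*(-29557) = 2*(31*4)*(-7 + 4*(31*4)*√(64 + (31*4)²)) - 1*(-29557) = 2*124*(-7 + 4*124*√(64 + 124²)) + 29557 = 2*124*(-7 + 4*124*√(64 + 15376)) + 29557 = 2*124*(-7 + 4*124*√15440) + 29557 = 2*124*(-7 + 4*124*(4*√965)) + 29557 = 2*124*(-7 + 1984*√965) + 29557 = (-1736 + 492032*√965) + 29557 = 27821 + 492032*√965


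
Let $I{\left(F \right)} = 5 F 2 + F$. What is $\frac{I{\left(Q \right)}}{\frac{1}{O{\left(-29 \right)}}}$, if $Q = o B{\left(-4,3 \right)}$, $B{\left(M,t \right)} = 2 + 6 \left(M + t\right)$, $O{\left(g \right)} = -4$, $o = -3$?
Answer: $-528$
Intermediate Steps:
$B{\left(M,t \right)} = 2 + 6 M + 6 t$ ($B{\left(M,t \right)} = 2 + \left(6 M + 6 t\right) = 2 + 6 M + 6 t$)
$Q = 12$ ($Q = - 3 \left(2 + 6 \left(-4\right) + 6 \cdot 3\right) = - 3 \left(2 - 24 + 18\right) = \left(-3\right) \left(-4\right) = 12$)
$I{\left(F \right)} = 11 F$ ($I{\left(F \right)} = 10 F + F = 11 F$)
$\frac{I{\left(Q \right)}}{\frac{1}{O{\left(-29 \right)}}} = \frac{11 \cdot 12}{\frac{1}{-4}} = \frac{132}{- \frac{1}{4}} = 132 \left(-4\right) = -528$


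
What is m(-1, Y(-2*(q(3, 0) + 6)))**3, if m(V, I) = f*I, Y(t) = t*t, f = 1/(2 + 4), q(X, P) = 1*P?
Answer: 13824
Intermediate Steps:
q(X, P) = P
f = 1/6 ≈ 0.16667
Y(t) = t**2
m(V, I) = I/6
m(-1, Y(-2*(q(3, 0) + 6)))**3 = ((-2*(0 + 6))**2/6)**3 = ((-2*6)**2/6)**3 = ((1/6)*(-12)**2)**3 = ((1/6)*144)**3 = 24**3 = 13824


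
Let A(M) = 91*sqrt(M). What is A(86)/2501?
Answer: 91*sqrt(86)/2501 ≈ 0.33742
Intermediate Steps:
A(86)/2501 = (91*sqrt(86))/2501 = (91*sqrt(86))*(1/2501) = 91*sqrt(86)/2501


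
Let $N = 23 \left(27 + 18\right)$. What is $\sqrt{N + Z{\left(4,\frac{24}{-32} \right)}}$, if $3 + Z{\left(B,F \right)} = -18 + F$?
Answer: $\frac{\sqrt{4053}}{2} \approx 31.832$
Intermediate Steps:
$Z{\left(B,F \right)} = -21 + F$ ($Z{\left(B,F \right)} = -3 + \left(-18 + F\right) = -21 + F$)
$N = 1035$ ($N = 23 \cdot 45 = 1035$)
$\sqrt{N + Z{\left(4,\frac{24}{-32} \right)}} = \sqrt{1035 - \left(21 - \frac{24}{-32}\right)} = \sqrt{1035 + \left(-21 + 24 \left(- \frac{1}{32}\right)\right)} = \sqrt{1035 - \frac{87}{4}} = \sqrt{\frac{4053}{4}} = \frac{\sqrt{4053}}{2}$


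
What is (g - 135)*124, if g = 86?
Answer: -6076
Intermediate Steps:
(g - 135)*124 = (86 - 135)*124 = -49*124 = -6076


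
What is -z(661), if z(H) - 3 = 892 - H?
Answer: -234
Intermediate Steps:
z(H) = 895 - H (z(H) = 3 + (892 - H) = 895 - H)
-z(661) = -(895 - 1*661) = -(895 - 661) = -1*234 = -234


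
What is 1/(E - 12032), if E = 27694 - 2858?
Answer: 1/12804 ≈ 7.8101e-5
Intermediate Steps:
E = 24836
1/(E - 12032) = 1/(24836 - 12032) = 1/12804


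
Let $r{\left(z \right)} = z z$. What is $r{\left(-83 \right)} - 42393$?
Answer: $-35504$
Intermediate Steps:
$r{\left(z \right)} = z^{2}$
$r{\left(-83 \right)} - 42393 = \left(-83\right)^{2} - 42393 = 6889 - 42393 = -35504$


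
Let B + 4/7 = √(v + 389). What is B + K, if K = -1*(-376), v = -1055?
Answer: 2628/7 + 3*I*√74 ≈ 375.43 + 25.807*I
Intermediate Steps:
B = -4/7 + 3*I*√74 (B = -4/7 + √(-1055 + 389) = -4/7 + √(-666) = -4/7 + 3*I*√74 ≈ -0.57143 + 25.807*I)
K = 376
B + K = (-4/7 + 3*I*√74) + 376 = 2628/7 + 3*I*√74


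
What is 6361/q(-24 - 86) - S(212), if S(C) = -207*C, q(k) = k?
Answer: 4820879/110 ≈ 43826.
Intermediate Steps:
6361/q(-24 - 86) - S(212) = 6361/(-24 - 86) - (-207)*212 = 6361/(-110) - 1*(-43884) = 6361*(-1/110) + 43884 = -6361/110 + 43884 = 4820879/110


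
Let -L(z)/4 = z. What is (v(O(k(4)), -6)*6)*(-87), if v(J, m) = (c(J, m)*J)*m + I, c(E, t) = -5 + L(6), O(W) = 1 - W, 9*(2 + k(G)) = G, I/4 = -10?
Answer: -211236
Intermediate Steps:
I = -40 (I = 4*(-10) = -40)
k(G) = -2 + G/9
L(z) = -4*z
c(E, t) = -29 (c(E, t) = -5 - 4*6 = -5 - 24 = -29)
v(J, m) = -40 - 29*J*m (v(J, m) = (-29*J)*m - 40 = -29*J*m - 40 = -40 - 29*J*m)
(v(O(k(4)), -6)*6)*(-87) = ((-40 - 29*(1 - (-2 + (⅑)*4))*(-6))*6)*(-87) = ((-40 - 29*(1 - (-2 + 4/9))*(-6))*6)*(-87) = ((-40 - 29*(1 - 1*(-14/9))*(-6))*6)*(-87) = ((-40 - 29*(1 + 14/9)*(-6))*6)*(-87) = ((-40 - 29*23/9*(-6))*6)*(-87) = ((-40 + 1334/3)*6)*(-87) = ((1214/3)*6)*(-87) = 2428*(-87) = -211236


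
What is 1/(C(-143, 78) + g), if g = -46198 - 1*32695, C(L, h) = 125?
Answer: -1/78768 ≈ -1.2696e-5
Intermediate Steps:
g = -78893 (g = -46198 - 32695 = -78893)
1/(C(-143, 78) + g) = 1/(125 - 78893) = 1/(-78768) = -1/78768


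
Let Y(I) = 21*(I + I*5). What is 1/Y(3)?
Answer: 1/378 ≈ 0.0026455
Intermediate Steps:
Y(I) = 126*I (Y(I) = 21*(I + 5*I) = 21*(6*I) = 126*I)
1/Y(3) = 1/(126*3) = 1/378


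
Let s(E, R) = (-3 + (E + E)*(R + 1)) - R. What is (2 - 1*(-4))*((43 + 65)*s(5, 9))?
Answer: 57024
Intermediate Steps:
s(E, R) = -3 - R + 2*E*(1 + R) (s(E, R) = (-3 + (2*E)*(1 + R)) - R = (-3 + 2*E*(1 + R)) - R = -3 - R + 2*E*(1 + R))
(2 - 1*(-4))*((43 + 65)*s(5, 9)) = (2 - 1*(-4))*((43 + 65)*(-3 - 1*9 + 2*5 + 2*5*9)) = (2 + 4)*(108*(-3 - 9 + 10 + 90)) = 6*(108*88) = 6*9504 = 57024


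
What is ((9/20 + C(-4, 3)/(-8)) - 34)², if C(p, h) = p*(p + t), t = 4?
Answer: 450241/400 ≈ 1125.6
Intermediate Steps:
C(p, h) = p*(4 + p) (C(p, h) = p*(p + 4) = p*(4 + p))
((9/20 + C(-4, 3)/(-8)) - 34)² = ((9/20 - 4*(4 - 4)/(-8)) - 34)² = ((9*(1/20) - 4*0*(-⅛)) - 34)² = ((9/20 + 0*(-⅛)) - 34)² = ((9/20 + 0) - 34)² = (9/20 - 34)² = (-671/20)² = 450241/400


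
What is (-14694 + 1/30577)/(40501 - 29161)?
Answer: -64185491/49534740 ≈ -1.2958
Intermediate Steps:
(-14694 + 1/30577)/(40501 - 29161) = (-14694 + 1/30577)/11340 = -449298437/30577*1/11340 = -64185491/49534740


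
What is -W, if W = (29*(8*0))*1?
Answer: 0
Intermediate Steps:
W = 0 (W = (29*0)*1 = 0*1 = 0)
-W = -1*0 = 0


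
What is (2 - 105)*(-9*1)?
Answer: 927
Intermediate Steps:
(2 - 105)*(-9*1) = -103*(-9) = 927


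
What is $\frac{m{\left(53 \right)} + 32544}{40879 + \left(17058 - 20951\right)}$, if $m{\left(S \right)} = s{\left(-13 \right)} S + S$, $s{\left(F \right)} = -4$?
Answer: $\frac{32385}{36986} \approx 0.8756$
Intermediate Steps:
$m{\left(S \right)} = - 3 S$ ($m{\left(S \right)} = - 4 S + S = - 3 S$)
$\frac{m{\left(53 \right)} + 32544}{40879 + \left(17058 - 20951\right)} = \frac{\left(-3\right) 53 + 32544}{40879 + \left(17058 - 20951\right)} = \frac{-159 + 32544}{40879 + \left(17058 - 20951\right)} = \frac{32385}{40879 - 3893} = \frac{32385}{36986}$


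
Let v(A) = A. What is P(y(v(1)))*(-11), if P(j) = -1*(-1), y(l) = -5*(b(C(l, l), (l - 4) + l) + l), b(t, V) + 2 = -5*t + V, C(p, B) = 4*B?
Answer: -11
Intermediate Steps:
b(t, V) = -2 + V - 5*t (b(t, V) = -2 + (-5*t + V) = -2 + (V - 5*t) = -2 + V - 5*t)
y(l) = 30 + 85*l (y(l) = -5*((-2 + ((l - 4) + l) - 20*l) + l) = -5*((-2 + ((-4 + l) + l) - 20*l) + l) = -5*((-2 + (-4 + 2*l) - 20*l) + l) = -5*((-6 - 18*l) + l) = -5*(-6 - 17*l) = 30 + 85*l)
P(j) = 1
P(y(v(1)))*(-11) = 1*(-11) = -11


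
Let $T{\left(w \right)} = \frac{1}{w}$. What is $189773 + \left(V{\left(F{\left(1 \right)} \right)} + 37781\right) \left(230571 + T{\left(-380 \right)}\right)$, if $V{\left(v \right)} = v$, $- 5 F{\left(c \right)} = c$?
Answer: $\frac{4137889592429}{475} \approx 8.7113 \cdot 10^{9}$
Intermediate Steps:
$F{\left(c \right)} = - \frac{c}{5}$
$189773 + \left(V{\left(F{\left(1 \right)} \right)} + 37781\right) \left(230571 + T{\left(-380 \right)}\right) = 189773 + \left(\left(- \frac{1}{5}\right) 1 + 37781\right) \left(230571 + \frac{1}{-380}\right) = 189773 + \left(- \frac{1}{5} + 37781\right) \left(230571 - \frac{1}{380}\right) = 189773 + \frac{188904}{5} \cdot \frac{87616979}{380} = 189773 + \frac{4137799450254}{475} = \frac{4137889592429}{475}$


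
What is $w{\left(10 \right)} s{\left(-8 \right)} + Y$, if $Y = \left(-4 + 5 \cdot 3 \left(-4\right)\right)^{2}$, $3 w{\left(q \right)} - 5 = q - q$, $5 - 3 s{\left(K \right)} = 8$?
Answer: $\frac{12283}{3} \approx 4094.3$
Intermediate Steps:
$s{\left(K \right)} = -1$ ($s{\left(K \right)} = \frac{5}{3} - \frac{8}{3} = -1$)
$w{\left(q \right)} = \frac{5}{3}$ ($w{\left(q \right)} = \frac{5}{3} + \frac{q - q}{3} = \frac{5}{3} + \frac{1}{3} \cdot 0 = \frac{5}{3} + 0 = \frac{5}{3}$)
$Y = 4096$ ($Y = \left(-4 + 15 \left(-4\right)\right)^{2} = \left(-4 - 60\right)^{2} = \left(-64\right)^{2} = 4096$)
$w{\left(10 \right)} s{\left(-8 \right)} + Y = \frac{5}{3} \left(-1\right) + 4096 = - \frac{5}{3} + 4096 = \frac{12283}{3}$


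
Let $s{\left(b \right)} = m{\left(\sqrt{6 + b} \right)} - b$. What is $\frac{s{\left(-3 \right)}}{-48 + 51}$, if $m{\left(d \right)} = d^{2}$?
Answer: $2$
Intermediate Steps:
$s{\left(b \right)} = 6$ ($s{\left(b \right)} = \left(\sqrt{6 + b}\right)^{2} - b = \left(6 + b\right) - b = 6$)
$\frac{s{\left(-3 \right)}}{-48 + 51} = \frac{1}{-48 + 51} \cdot 6 = \frac{1}{3} \cdot 6 = 2$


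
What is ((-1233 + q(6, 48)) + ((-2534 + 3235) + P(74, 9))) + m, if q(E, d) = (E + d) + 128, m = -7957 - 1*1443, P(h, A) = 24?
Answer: -9726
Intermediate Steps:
m = -9400 (m = -7957 - 1443 = -9400)
q(E, d) = 128 + E + d
((-1233 + q(6, 48)) + ((-2534 + 3235) + P(74, 9))) + m = ((-1233 + (128 + 6 + 48)) + ((-2534 + 3235) + 24)) - 9400 = ((-1233 + 182) + (701 + 24)) - 9400 = (-1051 + 725) - 9400 = -326 - 9400 = -9726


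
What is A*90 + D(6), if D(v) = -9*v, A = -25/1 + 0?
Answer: -2304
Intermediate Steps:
A = -25 (A = -25 + 0 = -25)
A*90 + D(6) = -25*90 - 9*6 = -2250 - 54 = -2304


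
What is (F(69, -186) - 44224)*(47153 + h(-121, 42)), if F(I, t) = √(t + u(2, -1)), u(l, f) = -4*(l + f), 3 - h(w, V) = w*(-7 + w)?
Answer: -1400485632 + 31668*I*√190 ≈ -1.4005e+9 + 4.3651e+5*I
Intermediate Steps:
h(w, V) = 3 - w*(-7 + w)
u(l, f) = -4*f - 4*l (u(l, f) = -4*(f + l) = -4*f - 4*l)
F(I, t) = √(-4 + t) (F(I, t) = √(t + (-4*(-1) - 4*2)) = √(t + (4 - 8)) = √(t - 4) = √(-4 + t))
(F(69, -186) - 44224)*(47153 + h(-121, 42)) = (√(-4 - 186) - 44224)*(47153 + (3 - 1*(-121)² + 7*(-121))) = (√(-190) - 44224)*(47153 + (3 - 1*14641 - 847)) = (I*√190 - 44224)*(47153 + (3 - 14641 - 847)) = (-44224 + I*√190)*(47153 - 15485) = (-44224 + I*√190)*31668 = -1400485632 + 31668*I*√190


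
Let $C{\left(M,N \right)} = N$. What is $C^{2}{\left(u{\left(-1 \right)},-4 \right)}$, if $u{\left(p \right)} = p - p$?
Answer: $16$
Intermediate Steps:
$u{\left(p \right)} = 0$
$C^{2}{\left(u{\left(-1 \right)},-4 \right)} = \left(-4\right)^{2} = 16$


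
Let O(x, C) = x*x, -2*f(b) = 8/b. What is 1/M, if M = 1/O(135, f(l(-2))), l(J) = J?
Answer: 18225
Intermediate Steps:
f(b) = -4/b
O(x, C) = x²
M = 1/18225 (M = 1/(135²) = 1/18225 ≈ 5.4870e-5)
1/M = 1/(1/18225) = 18225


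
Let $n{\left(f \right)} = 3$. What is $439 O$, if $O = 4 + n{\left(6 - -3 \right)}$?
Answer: $3073$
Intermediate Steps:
$O = 7$ ($O = 4 + 3 = 7$)
$439 O = 439 \cdot 7 = 3073$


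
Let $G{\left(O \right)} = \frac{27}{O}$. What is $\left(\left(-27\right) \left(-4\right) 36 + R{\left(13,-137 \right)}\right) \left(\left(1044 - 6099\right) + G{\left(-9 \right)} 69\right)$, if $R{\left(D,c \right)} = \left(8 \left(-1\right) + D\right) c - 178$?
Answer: $-15917550$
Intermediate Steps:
$R{\left(D,c \right)} = -178 + c \left(-8 + D\right)$ ($R{\left(D,c \right)} = \left(-8 + D\right) c - 178 = c \left(-8 + D\right) - 178 = -178 + c \left(-8 + D\right)$)
$\left(\left(-27\right) \left(-4\right) 36 + R{\left(13,-137 \right)}\right) \left(\left(1044 - 6099\right) + G{\left(-9 \right)} 69\right) = \left(\left(-27\right) \left(-4\right) 36 - 863\right) \left(\left(1044 - 6099\right) + \frac{27}{-9} \cdot 69\right) = \left(108 \cdot 36 - 863\right) \left(-5055 + 27 \left(- \frac{1}{9}\right) 69\right) = \left(3888 - 863\right) \left(-5055 - 207\right) = 3025 \left(-5055 - 207\right) = 3025 \left(-5262\right) = -15917550$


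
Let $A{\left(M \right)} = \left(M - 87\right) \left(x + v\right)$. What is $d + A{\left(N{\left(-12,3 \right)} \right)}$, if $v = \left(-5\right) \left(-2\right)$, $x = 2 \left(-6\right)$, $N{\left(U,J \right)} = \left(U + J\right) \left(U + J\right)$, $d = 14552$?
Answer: $14564$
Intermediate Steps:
$N{\left(U,J \right)} = \left(J + U\right)^{2}$ ($N{\left(U,J \right)} = \left(J + U\right) \left(J + U\right) = \left(J + U\right)^{2}$)
$x = -12$
$v = 10$
$A{\left(M \right)} = 174 - 2 M$ ($A{\left(M \right)} = \left(M - 87\right) \left(-12 + 10\right) = \left(-87 + M\right) \left(-2\right) = 174 - 2 M$)
$d + A{\left(N{\left(-12,3 \right)} \right)} = 14552 + \left(174 - 2 \left(3 - 12\right)^{2}\right) = 14552 + \left(174 - 2 \left(-9\right)^{2}\right) = 14552 + \left(174 - 162\right) = 14552 + 12 = 14564$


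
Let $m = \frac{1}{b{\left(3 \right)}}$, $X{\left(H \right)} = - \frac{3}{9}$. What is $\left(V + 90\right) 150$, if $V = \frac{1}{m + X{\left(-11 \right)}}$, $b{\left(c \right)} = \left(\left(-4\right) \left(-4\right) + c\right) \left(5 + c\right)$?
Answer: $\frac{1943100}{149} \approx 13041.0$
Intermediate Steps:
$b{\left(c \right)} = \left(5 + c\right) \left(16 + c\right)$ ($b{\left(c \right)} = \left(16 + c\right) \left(5 + c\right) = \left(5 + c\right) \left(16 + c\right)$)
$X{\left(H \right)} = - \frac{1}{3}$ ($X{\left(H \right)} = \left(-3\right) \frac{1}{9} = - \frac{1}{3}$)
$m = \frac{1}{152}$ ($m = \frac{1}{80 + 3^{2} + 21 \cdot 3} = \frac{1}{80 + 9 + 63} = \frac{1}{152} \approx 0.0065789$)
$V = - \frac{456}{149}$ ($V = \frac{1}{\frac{1}{152} - \frac{1}{3}} = \frac{1}{- \frac{149}{456}} = - \frac{456}{149} \approx -3.0604$)
$\left(V + 90\right) 150 = \left(- \frac{456}{149} + 90\right) 150 = \frac{12954}{149} \cdot 150 = \frac{1943100}{149}$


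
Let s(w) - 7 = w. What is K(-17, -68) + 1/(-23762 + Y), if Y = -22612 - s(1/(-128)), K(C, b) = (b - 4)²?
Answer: 30776200000/5936767 ≈ 5184.0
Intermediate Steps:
s(w) = 7 + w
K(C, b) = (-4 + b)²
Y = -2895231/128 (Y = -22612 - (7 + 1/(-128)) = -22612 - (7 - 1/128) = -22612 - 1*895/128 = -22612 - 895/128 = -2895231/128 ≈ -22619.)
K(-17, -68) + 1/(-23762 + Y) = (-4 - 68)² + 1/(-23762 - 2895231/128) = (-72)² + 1/(-5936767/128) = 5184 - 128/5936767 = 30776200000/5936767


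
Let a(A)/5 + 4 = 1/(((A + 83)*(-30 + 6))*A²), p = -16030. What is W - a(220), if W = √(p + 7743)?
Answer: 1407859201/70392960 + I*√8287 ≈ 20.0 + 91.033*I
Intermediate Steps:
a(A) = -20 + 5/(A²*(-1992 - 24*A)) (a(A) = -20 + 5/((((A + 83)*(-30 + 6))*A²)) = -20 + 5/((((83 + A)*(-24))*A²)) = -20 + 5/(((-1992 - 24*A)*A²)) = -20 + 5/((A²*(-1992 - 24*A))) = -20 + 5*(1/(A²*(-1992 - 24*A))) = -20 + 5/(A²*(-1992 - 24*A)))
W = I*√8287 (W = √(-16030 + 7743) = √(-8287) = I*√8287 ≈ 91.033*I)
W - a(220) = I*√8287 - 5*(-1 - 7968*220² - 96*220³)/(24*220²*(83 + 220)) = I*√8287 - 5*(-1 - 7968*48400 - 96*10648000)/(24*48400*303) = I*√8287 - 5*(-1 - 385651200 - 1022208000)/(24*48400*303) = I*√8287 - 5*(-1407859201)/(24*48400*303) = I*√8287 - 1*(-1407859201/70392960) = I*√8287 + 1407859201/70392960 = 1407859201/70392960 + I*√8287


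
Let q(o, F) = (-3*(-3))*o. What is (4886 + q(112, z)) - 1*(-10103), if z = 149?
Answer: 15997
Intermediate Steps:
q(o, F) = 9*o
(4886 + q(112, z)) - 1*(-10103) = (4886 + 9*112) - 1*(-10103) = (4886 + 1008) + 10103 = 5894 + 10103 = 15997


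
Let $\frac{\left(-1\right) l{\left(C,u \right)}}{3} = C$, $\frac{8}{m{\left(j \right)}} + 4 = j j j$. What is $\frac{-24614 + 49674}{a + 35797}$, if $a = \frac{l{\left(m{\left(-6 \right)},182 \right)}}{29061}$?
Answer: $\frac{13351592100}{19072104647} \approx 0.70006$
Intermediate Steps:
$m{\left(j \right)} = \frac{8}{-4 + j^{3}}$ ($m{\left(j \right)} = \frac{8}{-4 + j j j} = \frac{8}{-4 + j^{2} j} = \frac{8}{-4 + j^{3}}$)
$l{\left(C,u \right)} = - 3 C$
$a = \frac{2}{532785}$ ($a = \frac{\left(-3\right) \frac{8}{-4 + \left(-6\right)^{3}}}{29061} = - 3 \frac{8}{-4 - 216} \cdot \frac{1}{29061} = - 3 \frac{8}{-220} \cdot \frac{1}{29061} = - 3 \cdot 8 \left(- \frac{1}{220}\right) \frac{1}{29061} = \left(-3\right) \left(- \frac{2}{55}\right) \frac{1}{29061} = \frac{6}{55} \cdot \frac{1}{29061} = \frac{2}{532785} \approx 3.7539 \cdot 10^{-6}$)
$\frac{-24614 + 49674}{a + 35797} = \frac{-24614 + 49674}{\frac{2}{532785} + 35797} = \frac{25060}{\frac{19072104647}{532785}} = 25060 \cdot \frac{532785}{19072104647} = \frac{13351592100}{19072104647}$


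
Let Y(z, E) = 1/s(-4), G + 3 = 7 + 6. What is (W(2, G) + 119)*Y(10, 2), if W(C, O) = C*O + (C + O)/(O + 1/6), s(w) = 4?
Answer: 8551/244 ≈ 35.045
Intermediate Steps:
G = 10 (G = -3 + (7 + 6) = -3 + 13 = 10)
W(C, O) = C*O + (C + O)/(⅙ + O) (W(C, O) = C*O + (C + O)/(O + ⅙) = C*O + (C + O)/(⅙ + O))
Y(z, E) = ¼ (Y(z, E) = 1/4 = ¼)
(W(2, G) + 119)*Y(10, 2) = ((6*2 + 6*10 + 2*10 + 6*2*10²)/(1 + 6*10) + 119)*(¼) = ((12 + 60 + 20 + 6*2*100)/(1 + 60) + 119)*(¼) = ((12 + 60 + 20 + 1200)/61 + 119)*(¼) = ((1/61)*1292 + 119)*(¼) = (1292/61 + 119)*(¼) = (8551/61)*(¼) = 8551/244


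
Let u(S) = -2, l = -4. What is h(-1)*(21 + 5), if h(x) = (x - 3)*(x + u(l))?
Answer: 312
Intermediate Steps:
h(x) = (-3 + x)*(-2 + x) (h(x) = (x - 3)*(x - 2) = (-3 + x)*(-2 + x))
h(-1)*(21 + 5) = (6 + (-1)**2 - 5*(-1))*(21 + 5) = (6 + 1 + 5)*26 = 12*26 = 312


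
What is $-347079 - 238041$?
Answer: $-585120$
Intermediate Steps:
$-347079 - 238041 = -585120$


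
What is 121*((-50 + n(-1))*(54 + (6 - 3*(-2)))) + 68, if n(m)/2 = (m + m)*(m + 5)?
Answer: -527008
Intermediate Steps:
n(m) = 4*m*(5 + m) (n(m) = 2*((m + m)*(m + 5)) = 2*((2*m)*(5 + m)) = 2*(2*m*(5 + m)) = 4*m*(5 + m))
121*((-50 + n(-1))*(54 + (6 - 3*(-2)))) + 68 = 121*((-50 + 4*(-1)*(5 - 1))*(54 + (6 - 3*(-2)))) + 68 = 121*((-50 + 4*(-1)*4)*(54 + (6 + 6))) + 68 = 121*((-50 - 16)*(54 + 12)) + 68 = 121*(-66*66) + 68 = 121*(-4356) + 68 = -527076 + 68 = -527008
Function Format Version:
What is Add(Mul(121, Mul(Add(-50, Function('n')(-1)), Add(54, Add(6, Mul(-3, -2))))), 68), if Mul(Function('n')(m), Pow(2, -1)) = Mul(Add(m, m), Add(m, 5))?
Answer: -527008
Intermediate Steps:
Function('n')(m) = Mul(4, m, Add(5, m)) (Function('n')(m) = Mul(2, Mul(Add(m, m), Add(m, 5))) = Mul(2, Mul(Mul(2, m), Add(5, m))) = Mul(2, Mul(2, m, Add(5, m))) = Mul(4, m, Add(5, m)))
Add(Mul(121, Mul(Add(-50, Function('n')(-1)), Add(54, Add(6, Mul(-3, -2))))), 68) = Add(Mul(121, Mul(Add(-50, Mul(4, -1, Add(5, -1))), Add(54, Add(6, Mul(-3, -2))))), 68) = Add(Mul(121, Mul(Add(-50, Mul(4, -1, 4)), Add(54, Add(6, 6)))), 68) = Add(Mul(121, Mul(Add(-50, -16), Add(54, 12))), 68) = Add(Mul(121, Mul(-66, 66)), 68) = Add(Mul(121, -4356), 68) = Add(-527076, 68) = -527008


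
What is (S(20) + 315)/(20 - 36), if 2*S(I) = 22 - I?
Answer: -79/4 ≈ -19.750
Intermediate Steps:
S(I) = 11 - I/2 (S(I) = (22 - I)/2 = 11 - I/2)
(S(20) + 315)/(20 - 36) = ((11 - 1/2*20) + 315)/(20 - 36) = ((11 - 10) + 315)/(-16) = (1 + 315)*(-1/16) = 316*(-1/16) = -79/4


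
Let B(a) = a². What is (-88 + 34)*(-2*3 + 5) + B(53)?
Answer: 2863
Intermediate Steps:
(-88 + 34)*(-2*3 + 5) + B(53) = (-88 + 34)*(-2*3 + 5) + 53² = -54*(-6 + 5) + 2809 = -54*(-1) + 2809 = 54 + 2809 = 2863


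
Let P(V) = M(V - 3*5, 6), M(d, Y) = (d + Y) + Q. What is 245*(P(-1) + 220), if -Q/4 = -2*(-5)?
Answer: 41650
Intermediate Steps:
Q = -40 (Q = -(-8)*(-5) = -4*10 = -40)
M(d, Y) = -40 + Y + d (M(d, Y) = (d + Y) - 40 = (Y + d) - 40 = -40 + Y + d)
P(V) = -49 + V (P(V) = -40 + 6 + (V - 3*5) = -40 + 6 + (V - 15) = -40 + 6 + (-15 + V) = -49 + V)
245*(P(-1) + 220) = 245*((-49 - 1) + 220) = 245*(-50 + 220) = 245*170 = 41650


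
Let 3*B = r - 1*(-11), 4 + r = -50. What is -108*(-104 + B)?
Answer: 12780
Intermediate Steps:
r = -54 (r = -4 - 50 = -54)
B = -43/3 (B = (-54 - 1*(-11))/3 = (-54 + 11)/3 = (⅓)*(-43) = -43/3 ≈ -14.333)
-108*(-104 + B) = -108*(-104 - 43/3) = -108*(-355/3) = 12780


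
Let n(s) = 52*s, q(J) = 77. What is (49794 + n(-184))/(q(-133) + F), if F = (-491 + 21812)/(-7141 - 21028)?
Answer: 566563097/1073846 ≈ 527.60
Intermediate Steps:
F = -21321/28169 (F = 21321/(-28169) = 21321*(-1/28169) = -21321/28169 ≈ -0.75690)
(49794 + n(-184))/(q(-133) + F) = (49794 + 52*(-184))/(77 - 21321/28169) = (49794 - 9568)/(2147692/28169) = 40226*(28169/2147692) = 566563097/1073846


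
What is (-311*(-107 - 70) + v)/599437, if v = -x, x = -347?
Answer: 55394/599437 ≈ 0.092410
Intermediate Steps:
v = 347 (v = -1*(-347) = 347)
(-311*(-107 - 70) + v)/599437 = (-311*(-107 - 70) + 347)/599437 = (-311*(-177) + 347)*(1/599437) = (55047 + 347)*(1/599437) = 55394*(1/599437) = 55394/599437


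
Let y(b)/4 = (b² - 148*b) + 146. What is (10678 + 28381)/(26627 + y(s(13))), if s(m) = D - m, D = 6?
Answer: 39059/31551 ≈ 1.2380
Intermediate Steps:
s(m) = 6 - m
y(b) = 584 - 592*b + 4*b² (y(b) = 4*((b² - 148*b) + 146) = 4*(146 + b² - 148*b) = 584 - 592*b + 4*b²)
(10678 + 28381)/(26627 + y(s(13))) = (10678 + 28381)/(26627 + (584 - 592*(6 - 1*13) + 4*(6 - 1*13)²)) = 39059/(26627 + (584 - 592*(6 - 13) + 4*(6 - 13)²)) = 39059/(26627 + (584 - 592*(-7) + 4*(-7)²)) = 39059/(26627 + (584 + 4144 + 4*49)) = 39059/(26627 + (584 + 4144 + 196)) = 39059/(26627 + 4924) = 39059/31551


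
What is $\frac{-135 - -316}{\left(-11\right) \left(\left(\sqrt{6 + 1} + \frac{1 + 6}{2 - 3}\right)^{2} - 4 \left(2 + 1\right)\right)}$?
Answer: $- \frac{181}{141} - \frac{1267 \sqrt{7}}{3102} \approx -2.3643$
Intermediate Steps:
$\frac{-135 - -316}{\left(-11\right) \left(\left(\sqrt{6 + 1} + \frac{1 + 6}{2 - 3}\right)^{2} - 4 \left(2 + 1\right)\right)} = \frac{-135 + 316}{\left(-11\right) \left(\left(\sqrt{7} + \frac{7}{-1}\right)^{2} - 12\right)} = \frac{181}{\left(-11\right) \left(\left(\sqrt{7} + 7 \left(-1\right)\right)^{2} - 12\right)} = \frac{181}{\left(-11\right) \left(\left(\sqrt{7} - 7\right)^{2} - 12\right)} = \frac{181}{\left(-11\right) \left(\left(-7 + \sqrt{7}\right)^{2} - 12\right)} = \frac{181}{\left(-11\right) \left(-12 + \left(-7 + \sqrt{7}\right)^{2}\right)} = \frac{181}{132 - 11 \left(-7 + \sqrt{7}\right)^{2}}$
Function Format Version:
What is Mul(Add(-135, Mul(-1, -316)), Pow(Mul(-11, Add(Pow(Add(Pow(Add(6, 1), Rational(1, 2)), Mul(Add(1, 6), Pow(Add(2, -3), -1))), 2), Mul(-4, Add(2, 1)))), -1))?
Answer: Add(Rational(-181, 141), Mul(Rational(-1267, 3102), Pow(7, Rational(1, 2)))) ≈ -2.3643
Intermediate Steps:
Mul(Add(-135, Mul(-1, -316)), Pow(Mul(-11, Add(Pow(Add(Pow(Add(6, 1), Rational(1, 2)), Mul(Add(1, 6), Pow(Add(2, -3), -1))), 2), Mul(-4, Add(2, 1)))), -1)) = Mul(Add(-135, 316), Pow(Mul(-11, Add(Pow(Add(Pow(7, Rational(1, 2)), Mul(7, Pow(-1, -1))), 2), Mul(-4, 3))), -1)) = Mul(181, Pow(Mul(-11, Add(Pow(Add(Pow(7, Rational(1, 2)), Mul(7, -1)), 2), -12)), -1)) = Mul(181, Pow(Mul(-11, Add(Pow(Add(Pow(7, Rational(1, 2)), -7), 2), -12)), -1)) = Mul(181, Pow(Mul(-11, Add(Pow(Add(-7, Pow(7, Rational(1, 2))), 2), -12)), -1)) = Mul(181, Pow(Mul(-11, Add(-12, Pow(Add(-7, Pow(7, Rational(1, 2))), 2))), -1)) = Mul(181, Pow(Add(132, Mul(-11, Pow(Add(-7, Pow(7, Rational(1, 2))), 2))), -1))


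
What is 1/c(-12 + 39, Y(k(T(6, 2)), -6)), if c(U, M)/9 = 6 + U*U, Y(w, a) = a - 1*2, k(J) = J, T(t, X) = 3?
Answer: 1/6615 ≈ 0.00015117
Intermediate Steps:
Y(w, a) = -2 + a (Y(w, a) = a - 2 = -2 + a)
c(U, M) = 54 + 9*U² (c(U, M) = 9*(6 + U*U) = 9*(6 + U²) = 54 + 9*U²)
1/c(-12 + 39, Y(k(T(6, 2)), -6)) = 1/(54 + 9*(-12 + 39)²) = 1/(54 + 9*27²) = 1/(54 + 9*729) = 1/(54 + 6561) = 1/6615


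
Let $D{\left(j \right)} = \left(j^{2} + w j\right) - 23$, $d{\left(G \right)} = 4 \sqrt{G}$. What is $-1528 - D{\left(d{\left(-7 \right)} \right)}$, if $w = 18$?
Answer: $-1393 - 72 i \sqrt{7} \approx -1393.0 - 190.49 i$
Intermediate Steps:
$D{\left(j \right)} = -23 + j^{2} + 18 j$ ($D{\left(j \right)} = \left(j^{2} + 18 j\right) - 23 = -23 + j^{2} + 18 j$)
$-1528 - D{\left(d{\left(-7 \right)} \right)} = -1528 - \left(-23 + \left(4 \sqrt{-7}\right)^{2} + 18 \cdot 4 \sqrt{-7}\right) = -1528 - \left(-23 + \left(4 i \sqrt{7}\right)^{2} + 18 \cdot 4 i \sqrt{7}\right) = -1528 - \left(-23 - 112 + 72 i \sqrt{7}\right) = -1528 - \left(-135 + 72 i \sqrt{7}\right) = -1528 + \left(135 - 72 i \sqrt{7}\right) = -1393 - 72 i \sqrt{7}$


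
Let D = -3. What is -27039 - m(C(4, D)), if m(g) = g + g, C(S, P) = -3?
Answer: -27033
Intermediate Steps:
m(g) = 2*g
-27039 - m(C(4, D)) = -27039 - 2*(-3) = -27039 - 1*(-6) = -27039 + 6 = -27033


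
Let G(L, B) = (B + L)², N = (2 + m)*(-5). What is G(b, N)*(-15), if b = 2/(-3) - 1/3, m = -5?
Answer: -2940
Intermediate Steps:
b = -1 (b = 2*(-⅓) - 1*⅓ = -⅔ - ⅓ = -1)
N = 15 (N = (2 - 5)*(-5) = -3*(-5) = 15)
G(b, N)*(-15) = (15 - 1)²*(-15) = 14²*(-15) = 196*(-15) = -2940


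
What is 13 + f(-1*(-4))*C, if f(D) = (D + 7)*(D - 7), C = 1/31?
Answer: 370/31 ≈ 11.935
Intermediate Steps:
C = 1/31 ≈ 0.032258
f(D) = (-7 + D)*(7 + D) (f(D) = (7 + D)*(-7 + D) = (-7 + D)*(7 + D))
13 + f(-1*(-4))*C = 13 + (-49 + (-1*(-4))²)*(1/31) = 13 + (-49 + 4²)*(1/31) = 13 + (-49 + 16)*(1/31) = 13 - 33*1/31 = 13 - 33/31 = 370/31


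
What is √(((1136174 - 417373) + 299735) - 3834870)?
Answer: 3*I*√312926 ≈ 1678.2*I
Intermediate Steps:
√(((1136174 - 417373) + 299735) - 3834870) = √((718801 + 299735) - 3834870) = √(1018536 - 3834870) = √(-2816334) = 3*I*√312926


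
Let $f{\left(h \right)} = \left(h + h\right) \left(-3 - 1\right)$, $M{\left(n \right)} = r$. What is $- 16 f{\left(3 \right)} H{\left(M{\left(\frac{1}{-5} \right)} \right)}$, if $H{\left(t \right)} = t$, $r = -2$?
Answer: $-768$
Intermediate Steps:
$M{\left(n \right)} = -2$
$f{\left(h \right)} = - 8 h$ ($f{\left(h \right)} = 2 h \left(-4\right) = - 8 h$)
$- 16 f{\left(3 \right)} H{\left(M{\left(\frac{1}{-5} \right)} \right)} = - 16 \left(\left(-8\right) 3\right) \left(-2\right) = \left(-16\right) \left(-24\right) \left(-2\right) = 384 \left(-2\right) = -768$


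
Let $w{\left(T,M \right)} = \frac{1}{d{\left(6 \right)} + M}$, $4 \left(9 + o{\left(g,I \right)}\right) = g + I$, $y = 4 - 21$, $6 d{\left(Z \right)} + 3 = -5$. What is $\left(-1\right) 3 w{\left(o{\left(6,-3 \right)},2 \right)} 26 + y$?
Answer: $-134$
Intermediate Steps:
$d{\left(Z \right)} = - \frac{4}{3}$ ($d{\left(Z \right)} = - \frac{1}{2} + \frac{1}{6} \left(-5\right) = - \frac{1}{2} - \frac{5}{6} = - \frac{4}{3}$)
$y = -17$
$o{\left(g,I \right)} = -9 + \frac{I}{4} + \frac{g}{4}$ ($o{\left(g,I \right)} = -9 + \frac{g + I}{4} = -9 + \frac{I + g}{4} = -9 + \left(\frac{I}{4} + \frac{g}{4}\right) = -9 + \frac{I}{4} + \frac{g}{4}$)
$w{\left(T,M \right)} = \frac{1}{- \frac{4}{3} + M}$
$\left(-1\right) 3 w{\left(o{\left(6,-3 \right)},2 \right)} 26 + y = \left(-1\right) 3 \frac{3}{-4 + 3 \cdot 2} \cdot 26 - 17 = - 3 \frac{3}{-4 + 6} \cdot 26 - 17 = - 3 \cdot \frac{3}{2} \cdot 26 - 17 = - 3 \cdot 3 \cdot \frac{1}{2} \cdot 26 - 17 = \left(-3\right) \frac{3}{2} \cdot 26 - 17 = \left(- \frac{9}{2}\right) 26 - 17 = -117 - 17 = -134$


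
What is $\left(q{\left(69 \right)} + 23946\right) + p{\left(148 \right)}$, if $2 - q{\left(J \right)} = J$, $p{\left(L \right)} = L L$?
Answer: $45783$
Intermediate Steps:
$p{\left(L \right)} = L^{2}$
$q{\left(J \right)} = 2 - J$
$\left(q{\left(69 \right)} + 23946\right) + p{\left(148 \right)} = \left(\left(2 - 69\right) + 23946\right) + 148^{2} = \left(\left(2 - 69\right) + 23946\right) + 21904 = \left(-67 + 23946\right) + 21904 = 23879 + 21904 = 45783$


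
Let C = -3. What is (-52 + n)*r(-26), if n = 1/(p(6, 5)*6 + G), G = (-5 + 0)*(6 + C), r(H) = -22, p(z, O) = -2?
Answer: 30910/27 ≈ 1144.8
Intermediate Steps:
G = -15 (G = (-5 + 0)*(6 - 3) = -5*3 = -15)
n = -1/27 (n = 1/(-2*6 - 15) = 1/(-12 - 15) = 1/(-27) = -1/27 ≈ -0.037037)
(-52 + n)*r(-26) = (-52 - 1/27)*(-22) = -1405/27*(-22) = 30910/27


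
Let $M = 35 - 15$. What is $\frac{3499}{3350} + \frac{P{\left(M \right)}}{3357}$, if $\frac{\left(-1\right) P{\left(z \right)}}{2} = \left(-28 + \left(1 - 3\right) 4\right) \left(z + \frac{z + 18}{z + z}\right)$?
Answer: $\frac{1866587}{1249550} \approx 1.4938$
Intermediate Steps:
$M = 20$
$P{\left(z \right)} = 72 z + \frac{36 \left(18 + z\right)}{z}$ ($P{\left(z \right)} = - 2 \left(-28 + \left(1 - 3\right) 4\right) \left(z + \frac{z + 18}{z + z}\right) = - 2 \left(-28 - 8\right) \left(z + \frac{18 + z}{2 z}\right) = - 2 \left(-28 - 8\right) \left(z + \left(18 + z\right) \frac{1}{2 z}\right) = - 2 \left(- 36 \left(z + \frac{18 + z}{2 z}\right)\right) = - 2 \left(- 36 z - \frac{18 \left(18 + z\right)}{z}\right) = 72 z + \frac{36 \left(18 + z\right)}{z}$)
$\frac{3499}{3350} + \frac{P{\left(M \right)}}{3357} = \frac{3499}{3350} + \frac{36 + 72 \cdot 20 + \frac{648}{20}}{3357} = 3499 \cdot \frac{1}{3350} + \left(36 + 1440 + 648 \cdot \frac{1}{20}\right) \frac{1}{3357} = \frac{3499}{3350} + \left(36 + 1440 + \frac{162}{5}\right) \frac{1}{3357} = \frac{3499}{3350} + \frac{7542}{5} \cdot \frac{1}{3357} = \frac{3499}{3350} + \frac{838}{1865} = \frac{1866587}{1249550}$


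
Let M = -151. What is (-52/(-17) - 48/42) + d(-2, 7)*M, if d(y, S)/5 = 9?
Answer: -808377/119 ≈ -6793.1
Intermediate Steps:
d(y, S) = 45 (d(y, S) = 5*9 = 45)
(-52/(-17) - 48/42) + d(-2, 7)*M = (-52/(-17) - 48/42) + 45*(-151) = (-52*(-1/17) - 48*1/42) - 6795 = (52/17 - 8/7) - 6795 = 228/119 - 6795 = -808377/119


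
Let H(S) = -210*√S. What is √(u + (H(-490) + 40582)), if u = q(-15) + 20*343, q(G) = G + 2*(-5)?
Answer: √(47417 - 1470*I*√10) ≈ 218.02 - 10.661*I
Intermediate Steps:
q(G) = -10 + G (q(G) = G - 10 = -10 + G)
u = 6835 (u = (-10 - 15) + 20*343 = -25 + 6860 = 6835)
√(u + (H(-490) + 40582)) = √(6835 + (-1470*I*√10 + 40582)) = √(6835 + (40582 - 1470*I*√10)) = √(47417 - 1470*I*√10)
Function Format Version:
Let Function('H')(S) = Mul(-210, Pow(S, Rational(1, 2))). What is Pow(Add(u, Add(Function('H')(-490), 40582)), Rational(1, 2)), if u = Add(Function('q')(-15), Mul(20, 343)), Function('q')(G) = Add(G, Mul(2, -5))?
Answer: Pow(Add(47417, Mul(-1470, I, Pow(10, Rational(1, 2)))), Rational(1, 2)) ≈ Add(218.02, Mul(-10.661, I))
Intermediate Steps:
Function('q')(G) = Add(-10, G) (Function('q')(G) = Add(G, -10) = Add(-10, G))
u = 6835 (u = Add(Add(-10, -15), Mul(20, 343)) = Add(-25, 6860) = 6835)
Pow(Add(u, Add(Function('H')(-490), 40582)), Rational(1, 2)) = Pow(Add(6835, Add(Mul(-210, Pow(-490, Rational(1, 2))), 40582)), Rational(1, 2)) = Pow(Add(6835, Add(Mul(-210, Mul(7, I, Pow(10, Rational(1, 2)))), 40582)), Rational(1, 2)) = Pow(Add(6835, Add(Mul(-1470, I, Pow(10, Rational(1, 2))), 40582)), Rational(1, 2)) = Pow(Add(6835, Add(40582, Mul(-1470, I, Pow(10, Rational(1, 2))))), Rational(1, 2)) = Pow(Add(47417, Mul(-1470, I, Pow(10, Rational(1, 2)))), Rational(1, 2))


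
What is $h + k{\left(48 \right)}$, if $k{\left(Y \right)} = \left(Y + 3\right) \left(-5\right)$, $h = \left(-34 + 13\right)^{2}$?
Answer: $186$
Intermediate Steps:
$h = 441$ ($h = \left(-21\right)^{2} = 441$)
$k{\left(Y \right)} = -15 - 5 Y$ ($k{\left(Y \right)} = \left(3 + Y\right) \left(-5\right) = -15 - 5 Y$)
$h + k{\left(48 \right)} = 441 - 255 = 186$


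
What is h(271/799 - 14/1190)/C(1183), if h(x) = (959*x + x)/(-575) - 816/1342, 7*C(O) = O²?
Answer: -355957656/61632330985225 ≈ -5.7755e-6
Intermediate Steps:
C(O) = O²/7
h(x) = -408/671 - 192*x/115 (h(x) = (960*x)*(-1/575) - 816*1/1342 = -192*x/115 - 408/671 = -408/671 - 192*x/115)
h(271/799 - 14/1190)/C(1183) = (-408/671 - 192*(271/799 - 14/1190)/115)/(((⅐)*1183²)) = (-408/671 - 192*(271*(1/799) - 14*1/1190)/115)/(((⅐)*1399489)) = (-408/671 - 192*(271/799 - 1/85)/115)/199927 = (-408/671 - 192/115*1308/3995)*(1/199927) = (-408/671 - 251136/459425)*(1/199927) = -355957656/308274175*1/199927 = -355957656/61632330985225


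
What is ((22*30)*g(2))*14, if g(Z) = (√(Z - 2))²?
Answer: 0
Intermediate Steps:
g(Z) = -2 + Z (g(Z) = (√(-2 + Z))² = -2 + Z)
((22*30)*g(2))*14 = ((22*30)*(-2 + 2))*14 = (660*0)*14 = 0*14 = 0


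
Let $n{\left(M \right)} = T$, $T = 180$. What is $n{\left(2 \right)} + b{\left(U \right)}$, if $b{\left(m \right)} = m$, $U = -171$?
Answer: $9$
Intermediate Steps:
$n{\left(M \right)} = 180$
$n{\left(2 \right)} + b{\left(U \right)} = 180 - 171 = 9$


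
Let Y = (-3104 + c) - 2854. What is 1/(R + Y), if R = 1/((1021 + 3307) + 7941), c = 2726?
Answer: -12269/39653407 ≈ -0.00030941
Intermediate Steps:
Y = -3232 (Y = (-3104 + 2726) - 2854 = -378 - 2854 = -3232)
R = 1/12269 (R = 1/(4328 + 7941) = 1/12269 ≈ 8.1506e-5)
1/(R + Y) = 1/(1/12269 - 3232) = 1/(-39653407/12269) = -12269/39653407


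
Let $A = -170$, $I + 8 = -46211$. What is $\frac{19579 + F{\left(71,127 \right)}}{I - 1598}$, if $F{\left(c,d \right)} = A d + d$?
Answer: $\frac{628}{15939} \approx 0.0394$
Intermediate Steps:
$I = -46219$ ($I = -8 - 46211 = -46219$)
$F{\left(c,d \right)} = - 169 d$ ($F{\left(c,d \right)} = - 170 d + d = - 169 d$)
$\frac{19579 + F{\left(71,127 \right)}}{I - 1598} = \frac{19579 - 21463}{-46219 - 1598} = \frac{19579 - 21463}{-47817} = \left(-1884\right) \left(- \frac{1}{47817}\right) = \frac{628}{15939}$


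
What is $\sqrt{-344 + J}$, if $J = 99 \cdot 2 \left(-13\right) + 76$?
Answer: $7 i \sqrt{58} \approx 53.31 i$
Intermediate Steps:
$J = -2498$ ($J = 99 \left(-26\right) + 76 = -2574 + 76 = -2498$)
$\sqrt{-344 + J} = \sqrt{-344 - 2498} = \sqrt{-2842} = 7 i \sqrt{58}$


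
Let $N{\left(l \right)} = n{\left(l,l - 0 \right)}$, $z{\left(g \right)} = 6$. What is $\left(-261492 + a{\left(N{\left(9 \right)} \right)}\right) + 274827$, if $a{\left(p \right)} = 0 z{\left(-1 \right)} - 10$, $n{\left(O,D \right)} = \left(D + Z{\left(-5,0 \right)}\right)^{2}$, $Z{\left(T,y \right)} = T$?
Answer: $13325$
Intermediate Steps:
$n{\left(O,D \right)} = \left(-5 + D\right)^{2}$ ($n{\left(O,D \right)} = \left(D - 5\right)^{2} = \left(-5 + D\right)^{2}$)
$N{\left(l \right)} = \left(-5 + l\right)^{2}$ ($N{\left(l \right)} = \left(-5 + \left(l - 0\right)\right)^{2} = \left(-5 + \left(l + 0\right)\right)^{2} = \left(-5 + l\right)^{2}$)
$a{\left(p \right)} = -10$ ($a{\left(p \right)} = 0 \cdot 6 - 10 = 0 - 10 = -10$)
$\left(-261492 + a{\left(N{\left(9 \right)} \right)}\right) + 274827 = \left(-261492 - 10\right) + 274827 = -261502 + 274827 = 13325$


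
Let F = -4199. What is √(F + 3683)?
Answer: 2*I*√129 ≈ 22.716*I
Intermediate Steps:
√(F + 3683) = √(-4199 + 3683) = √(-516) = 2*I*√129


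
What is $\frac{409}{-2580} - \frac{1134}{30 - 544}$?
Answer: $\frac{1357747}{663060} \approx 2.0477$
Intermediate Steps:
$\frac{409}{-2580} - \frac{1134}{30 - 544} = 409 \left(- \frac{1}{2580}\right) - \frac{1134}{30 - 544} = - \frac{409}{2580} - \frac{1134}{-514} = - \frac{409}{2580} - - \frac{567}{257} = - \frac{409}{2580} + \frac{567}{257} = \frac{1357747}{663060}$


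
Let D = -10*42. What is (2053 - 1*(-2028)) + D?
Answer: 3661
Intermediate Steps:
D = -420
(2053 - 1*(-2028)) + D = (2053 - 1*(-2028)) - 420 = (2053 + 2028) - 420 = 4081 - 420 = 3661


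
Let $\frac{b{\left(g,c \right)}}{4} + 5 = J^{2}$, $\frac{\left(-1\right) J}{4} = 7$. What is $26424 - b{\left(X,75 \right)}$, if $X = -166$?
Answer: $23308$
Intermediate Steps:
$J = -28$ ($J = \left(-4\right) 7 = -28$)
$b{\left(g,c \right)} = 3116$ ($b{\left(g,c \right)} = -20 + 4 \left(-28\right)^{2} = -20 + 4 \cdot 784 = -20 + 3136 = 3116$)
$26424 - b{\left(X,75 \right)} = 26424 - 3116 = 23308$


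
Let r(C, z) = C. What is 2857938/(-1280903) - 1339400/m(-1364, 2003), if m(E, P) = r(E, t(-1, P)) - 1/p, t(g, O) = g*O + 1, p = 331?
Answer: 113317402629254/115661698191 ≈ 979.73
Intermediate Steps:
t(g, O) = 1 + O*g (t(g, O) = O*g + 1 = 1 + O*g)
m(E, P) = -1/331 + E (m(E, P) = E - 1/331 = -1/331 + E)
2857938/(-1280903) - 1339400/m(-1364, 2003) = 2857938/(-1280903) - 1339400/(-1/331 - 1364) = 2857938*(-1/1280903) - 1339400/(-451485/331) = -2857938/1280903 - 1339400*(-331/451485) = -2857938/1280903 + 88668280/90297 = 113317402629254/115661698191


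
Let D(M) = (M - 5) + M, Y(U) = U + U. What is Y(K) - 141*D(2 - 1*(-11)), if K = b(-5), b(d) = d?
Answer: -2971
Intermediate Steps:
K = -5
Y(U) = 2*U
D(M) = -5 + 2*M (D(M) = (-5 + M) + M = -5 + 2*M)
Y(K) - 141*D(2 - 1*(-11)) = 2*(-5) - 141*(-5 + 2*(2 - 1*(-11))) = -10 - 141*(-5 + 2*(2 + 11)) = -10 - 141*(-5 + 2*13) = -10 - 141*(-5 + 26) = -10 - 141*21 = -10 - 2961 = -2971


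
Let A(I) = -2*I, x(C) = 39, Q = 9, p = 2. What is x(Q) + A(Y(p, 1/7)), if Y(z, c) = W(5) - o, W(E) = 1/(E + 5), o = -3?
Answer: 164/5 ≈ 32.800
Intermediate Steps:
W(E) = 1/(5 + E)
Y(z, c) = 31/10 (Y(z, c) = 1/(5 + 5) - 1*(-3) = 1/10 + 3 = 31/10)
x(Q) + A(Y(p, 1/7)) = 39 - 2*31/10 = 39 - 31/5 = 164/5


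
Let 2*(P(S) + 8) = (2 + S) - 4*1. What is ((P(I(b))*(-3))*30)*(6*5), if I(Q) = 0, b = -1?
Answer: 24300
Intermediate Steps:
P(S) = -9 + S/2 (P(S) = -8 + ((2 + S) - 4*1)/2 = -8 + ((2 + S) - 4)/2 = -8 + (-2 + S)/2 = -8 + (-1 + S/2) = -9 + S/2)
((P(I(b))*(-3))*30)*(6*5) = (((-9 + (½)*0)*(-3))*30)*(6*5) = (((-9 + 0)*(-3))*30)*30 = (-9*(-3)*30)*30 = (27*30)*30 = 810*30 = 24300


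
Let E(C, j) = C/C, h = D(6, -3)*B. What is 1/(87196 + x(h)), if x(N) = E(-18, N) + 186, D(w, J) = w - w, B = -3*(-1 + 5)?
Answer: 1/87383 ≈ 1.1444e-5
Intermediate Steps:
B = -12 (B = -3*4 = -12)
D(w, J) = 0
h = 0 (h = 0*(-12) = 0)
E(C, j) = 1
x(N) = 187 (x(N) = 1 + 186 = 187)
1/(87196 + x(h)) = 1/(87196 + 187) = 1/87383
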